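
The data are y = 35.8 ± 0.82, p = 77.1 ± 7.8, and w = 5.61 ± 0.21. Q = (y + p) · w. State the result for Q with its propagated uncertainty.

633 ± 50.0

Let u = y + p = 113. δu = √(δy² + δp²) = √(0.672 + 60.8) = 7.84, so δu/u = 0.0695.
Q is then a monomial in u, w:
δQ/Q = √((δu/u)² + (1·δw/w)²) = √(0.00483 + 0.00140) = 0.0789
Q = 633, so δQ = 0.0789 × 633 = 50.0.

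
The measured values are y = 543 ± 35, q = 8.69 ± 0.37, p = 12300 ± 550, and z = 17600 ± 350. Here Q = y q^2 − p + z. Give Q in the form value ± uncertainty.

46300 ± 4430

Let w = y·q^2 = 41000. δw/w = √((1·δy/y)² + (2·δq/q)²) = √(0.00415 + 0.00725) = 0.107, so δw = 4380.
Q = w − p + z: δQ = √(δw² + δp² + δz²) = √(1.92e+07 + 3.02e+05 + 1.22e+05) = 4430
Q = 46300.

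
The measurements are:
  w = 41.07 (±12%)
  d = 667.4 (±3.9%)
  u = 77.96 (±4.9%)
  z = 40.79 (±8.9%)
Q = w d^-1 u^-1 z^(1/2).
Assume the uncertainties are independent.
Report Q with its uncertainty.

0.005041 ± 0.000718

Since Q is a product/quotient, work with relative uncertainties:
  (1·δw/w)² = (1×0.120)² = 0.0144;  (-1·δd/d)² = (-1×0.0390)² = 0.00152;  (-1·δu/u)² = (-1×0.0490)² = 0.00240;  (½·δz/z)² = (0.5×0.0890)² = 0.00198
δQ/Q = √(0.0203) = 0.142
Q = 0.005041, so δQ = 0.142 × 0.005041 = 0.000718.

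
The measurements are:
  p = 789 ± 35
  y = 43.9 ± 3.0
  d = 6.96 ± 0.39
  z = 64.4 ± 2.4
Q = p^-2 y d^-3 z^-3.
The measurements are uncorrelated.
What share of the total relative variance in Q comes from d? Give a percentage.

(δQ/Q)² = (-2·δp/p)² + (1·δy/y)² + (-3·δd/d)² + (-3·δz/z)²
  p term: (-2×0.0444)² = 0.00787
  y term: (1×0.0683)² = 0.00467
  d term: (-3×0.0560)² = 0.0283
  z term: (-3×0.0373)² = 0.0125
Total = 0.0533. Share from d = 0.0283/0.0533 = 0.530.

53.0%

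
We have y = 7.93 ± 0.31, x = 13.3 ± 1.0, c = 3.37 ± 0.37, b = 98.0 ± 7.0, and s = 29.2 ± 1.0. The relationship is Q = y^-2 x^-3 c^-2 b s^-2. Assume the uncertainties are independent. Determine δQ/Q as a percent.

33.9%

Products/powers → add relative errors in quadrature, weighted by exponent:
  (-2·δy/y)² = (-2×0.0391)² = 0.00611;  (-3·δx/x)² = (-3×0.0752)² = 0.0509;  (-2·δc/c)² = (-2×0.110)² = 0.0482;  (1·δb/b)² = (1×0.0714)² = 0.00510;  (-2·δs/s)² = (-2×0.0342)² = 0.00469
δQ/Q = √(0.115) = 0.339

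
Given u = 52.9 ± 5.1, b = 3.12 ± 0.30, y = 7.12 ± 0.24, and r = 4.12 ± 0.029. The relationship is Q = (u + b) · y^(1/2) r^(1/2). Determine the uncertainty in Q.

28.2

Let w = u + b = 56.0. δw = √(δu² + δb²) = √(26.0 + 0.0900) = 5.11, so δw/w = 0.0912.
Q is then a monomial in w, y, r:
δQ/Q = √((δw/w)² + (½·δy/y)² + (½·δr/r)²) = √(0.00832 + 0.000284 + 1.24e-05) = 0.0928
Q = 303, so δQ = 0.0928 × 303 = 28.2.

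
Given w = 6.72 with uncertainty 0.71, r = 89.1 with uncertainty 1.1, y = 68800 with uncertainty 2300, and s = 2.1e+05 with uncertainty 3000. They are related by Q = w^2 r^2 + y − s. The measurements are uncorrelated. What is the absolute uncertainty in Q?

76400

Let p = w^2·r^2 = 3.59e+05. δp/p = √((2·δw/w)² + (2·δr/r)²) = √(0.0447 + 0.000610) = 0.213, so δp = 76300.
Q = p + y − s: δQ = √(δp² + δy² + δs²) = √(5.82e+09 + 5.29e+06 + 9e+06) = 76400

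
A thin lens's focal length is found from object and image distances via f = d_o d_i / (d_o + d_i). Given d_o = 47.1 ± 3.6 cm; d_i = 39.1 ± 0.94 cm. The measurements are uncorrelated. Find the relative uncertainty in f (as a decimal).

∂f/∂d_o = (d_i/(d_o+d_i))² = 0.206;  ∂f/∂d_i = (d_o/(d_o+d_i))² = 0.299
δf = √((∂f/∂d_o · δd_o)² + (∂f/∂d_i · δd_i)²) = √(0.549 + 0.0788) = 0.792 cm
f = 21.4 cm, so δf/f = 0.792/21.4 = 0.0371.

0.0371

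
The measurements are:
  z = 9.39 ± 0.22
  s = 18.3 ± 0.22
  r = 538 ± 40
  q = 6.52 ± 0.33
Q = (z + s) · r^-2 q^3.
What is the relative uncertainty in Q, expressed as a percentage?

Let u = z + s = 27.7. δu = √(δz² + δs²) = √(0.0484 + 0.0484) = 0.311, so δu/u = 0.0112.
Q is then a monomial in u, r, q:
δQ/Q = √((δu/u)² + (-2·δr/r)² + (3·δq/q)²) = √(0.000126 + 0.0221 + 0.0231) = 0.213

21.3%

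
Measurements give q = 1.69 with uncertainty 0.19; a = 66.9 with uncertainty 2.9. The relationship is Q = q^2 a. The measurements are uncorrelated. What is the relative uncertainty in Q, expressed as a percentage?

Each factor contributes (exponent × relative error)² to (δQ/Q)²:
  (2·δq/q)² = (2×0.112)² = 0.0506;  (1·δa/a)² = (1×0.0433)² = 0.00188
δQ/Q = √(0.0524) = 0.229

22.9%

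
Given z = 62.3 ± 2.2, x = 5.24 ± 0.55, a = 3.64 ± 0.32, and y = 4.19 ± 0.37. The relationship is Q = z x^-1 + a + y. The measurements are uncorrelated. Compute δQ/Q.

Let p = z·x^-1 = 11.9. δp/p = √((1·δz/z)² + (-1·δx/x)²) = √(0.00125 + 0.0110) = 0.111, so δp = 1.32.
Q = p + a + y: δQ = √(δp² + δa² + δy²) = √(1.73 + 0.102 + 0.137) = 1.40
Q = 19.7, so δQ/Q = 1.40/19.7 = 0.0712.

0.0712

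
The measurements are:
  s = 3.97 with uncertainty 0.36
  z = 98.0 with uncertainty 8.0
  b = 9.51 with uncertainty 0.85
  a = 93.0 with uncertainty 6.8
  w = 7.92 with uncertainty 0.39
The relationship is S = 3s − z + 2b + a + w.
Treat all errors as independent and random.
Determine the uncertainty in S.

10.7

For a sum/difference, combine absolute errors in quadrature:
  (3·δs)² = 1.17;  (δz)² = 64.0;  (2·δb)² = 2.89;  (δa)² = 46.2;  (δw)² = 0.152
δS = √(114) = 10.7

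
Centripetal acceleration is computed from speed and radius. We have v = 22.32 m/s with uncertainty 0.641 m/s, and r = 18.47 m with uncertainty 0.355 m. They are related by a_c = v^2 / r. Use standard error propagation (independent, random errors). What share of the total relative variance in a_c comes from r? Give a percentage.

(δa_c/a_c)² = (2·δv/v)² + (-1·δr/r)²
  v term: (2×0.0287)² = 0.00330
  r term: (-1×0.0192)² = 0.000369
Total = 0.00367. Share from r = 0.000369/0.00367 = 0.101.

10.1%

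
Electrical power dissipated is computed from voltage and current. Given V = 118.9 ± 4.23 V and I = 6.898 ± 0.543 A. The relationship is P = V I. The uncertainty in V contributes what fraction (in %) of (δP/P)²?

17.0%

(δP/P)² = (1·δV/V)² + (1·δI/I)²
  V term: (1×0.0356)² = 0.00127
  I term: (1×0.0787)² = 0.00620
Total = 0.00746. Share from V = 0.00127/0.00746 = 0.170.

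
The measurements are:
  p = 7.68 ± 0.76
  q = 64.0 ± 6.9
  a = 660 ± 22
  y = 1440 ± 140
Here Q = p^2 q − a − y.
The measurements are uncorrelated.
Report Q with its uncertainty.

1670 ± 862

Let w = p^2·q = 3770. δw/w = √((2·δp/p)² + (1·δq/q)²) = √(0.0392 + 0.0116) = 0.225, so δw = 851.
Q = w − a − y: δQ = √(δw² + δa² + δy²) = √(7.24e+05 + 484 + 19600) = 862
Q = 1670.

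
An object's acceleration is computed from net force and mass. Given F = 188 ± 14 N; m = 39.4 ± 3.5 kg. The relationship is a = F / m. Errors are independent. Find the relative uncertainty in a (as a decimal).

0.116

Each factor contributes (exponent × relative error)² to (δa/a)²:
  (1·δF/F)² = (1×0.0745)² = 0.00555;  (-1·δm/m)² = (-1×0.0888)² = 0.00789
δa/a = √(0.0134) = 0.116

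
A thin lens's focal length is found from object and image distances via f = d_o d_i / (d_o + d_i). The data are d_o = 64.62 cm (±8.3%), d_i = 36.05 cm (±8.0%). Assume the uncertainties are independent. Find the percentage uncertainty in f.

∂f/∂d_o = (d_i/(d_o+d_i))² = 0.128;  ∂f/∂d_i = (d_o/(d_o+d_i))² = 0.412
δf = √((∂f/∂d_o · δd_o)² + (∂f/∂d_i · δd_i)²) = √(0.473 + 1.41) = 1.37 cm
f = 23.14 cm, so δf/f = 1.37/23.14 = 0.0593.

5.93%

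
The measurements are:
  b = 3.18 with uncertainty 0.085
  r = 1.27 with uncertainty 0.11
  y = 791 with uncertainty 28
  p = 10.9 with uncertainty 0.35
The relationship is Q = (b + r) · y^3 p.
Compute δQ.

Let u = b + r = 4.45. δu = √(δb² + δr²) = √(0.00723 + 0.0121) = 0.139, so δu/u = 0.0312.
Q is then a monomial in u, y, p:
δQ/Q = √((δu/u)² + (3·δy/y)² + (1·δp/p)²) = √(0.000976 + 0.0113 + 0.00103) = 0.115
Q = 2.4e+10, so δQ = 0.115 × 2.4e+10 = 2.77e+09.

2.77e+09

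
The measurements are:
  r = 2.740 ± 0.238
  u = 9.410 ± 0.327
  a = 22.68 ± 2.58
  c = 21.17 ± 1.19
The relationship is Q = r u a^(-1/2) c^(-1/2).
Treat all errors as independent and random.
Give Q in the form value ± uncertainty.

1.177 ± 0.133

Relative error in a monomial: (δQ/Q)² = Σ (nᵢ · δxᵢ/xᵢ)².
  (1·δr/r)² = (1×0.0869)² = 0.00754;  (1·δu/u)² = (1×0.0348)² = 0.00121;  (−½·δa/a)² = (-0.5×0.114)² = 0.00324;  (−½·δc/c)² = (-0.5×0.0562)² = 0.000790
δQ/Q = √(0.0128) = 0.113
Q = 1.177, so δQ = 0.113 × 1.177 = 0.133.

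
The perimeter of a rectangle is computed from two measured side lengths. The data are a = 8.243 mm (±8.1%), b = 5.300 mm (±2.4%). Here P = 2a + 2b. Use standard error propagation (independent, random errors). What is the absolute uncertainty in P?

1.36 mm

Absolute uncertainties add in quadrature for a linear combination:
  (2·δa)² = 1.78;  (2·δb)² = 0.0647
δP = √(1.85) = 1.36 mm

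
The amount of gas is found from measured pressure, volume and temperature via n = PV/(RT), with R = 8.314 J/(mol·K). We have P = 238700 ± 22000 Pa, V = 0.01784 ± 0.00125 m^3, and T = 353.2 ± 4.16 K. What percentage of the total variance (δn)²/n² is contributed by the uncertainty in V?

36.3%

(δn/n)² = (1·δP/P)² + (1·δV/V)² + (-1·δT/T)²
  P term: (1×0.0922)² = 0.00849
  V term: (1×0.0701)² = 0.00491
  T term: (-1×0.0118)² = 0.000139
Total = 0.0135. Share from V = 0.00491/0.0135 = 0.363.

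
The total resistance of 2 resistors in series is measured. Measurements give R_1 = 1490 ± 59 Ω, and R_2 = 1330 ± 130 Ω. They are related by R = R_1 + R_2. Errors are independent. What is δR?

143 Ω

Sums and differences: (δR)² = Σ (cᵢ δxᵢ)².
  (δR_1)² = 3480;  (δR_2)² = 16900
δR = √(20400) = 143 Ω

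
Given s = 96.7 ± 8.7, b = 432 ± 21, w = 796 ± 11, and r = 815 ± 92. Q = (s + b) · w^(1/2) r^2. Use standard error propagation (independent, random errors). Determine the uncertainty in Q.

Let u = s + b = 529. δu = √(δs² + δb²) = √(75.7 + 441) = 22.7, so δu/u = 0.0430.
Q is then a monomial in u, w, r:
δQ/Q = √((δu/u)² + (½·δw/w)² + (2·δr/r)²) = √(0.00185 + 4.77e-05 + 0.0510) = 0.230
Q = 9.91e+09, so δQ = 0.230 × 9.91e+09 = 2.28e+09.

2.28e+09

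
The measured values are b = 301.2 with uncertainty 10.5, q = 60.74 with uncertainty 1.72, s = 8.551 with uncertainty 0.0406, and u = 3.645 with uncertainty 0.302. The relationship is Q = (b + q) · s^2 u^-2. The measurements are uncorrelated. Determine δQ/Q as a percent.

16.9%

Let w = b + q = 361.9. δw = √(δb² + δq²) = √(110 + 2.96) = 10.6, so δw/w = 0.0294.
Q is then a monomial in w, s, u:
δQ/Q = √((δw/w)² + (2·δs/s)² + (-2·δu/u)²) = √(0.000864 + 9.02e-05 + 0.0275) = 0.169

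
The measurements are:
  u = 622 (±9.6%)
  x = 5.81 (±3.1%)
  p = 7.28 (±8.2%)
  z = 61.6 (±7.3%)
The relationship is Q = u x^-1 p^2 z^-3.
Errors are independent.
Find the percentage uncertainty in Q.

Since Q is a product/quotient, work with relative uncertainties:
  (1·δu/u)² = (1×0.0960)² = 0.00922;  (-1·δx/x)² = (-1×0.0310)² = 0.000961;  (2·δp/p)² = (2×0.0820)² = 0.0269;  (-3·δz/z)² = (-3×0.0730)² = 0.0480
δQ/Q = √(0.0850) = 0.292

29.2%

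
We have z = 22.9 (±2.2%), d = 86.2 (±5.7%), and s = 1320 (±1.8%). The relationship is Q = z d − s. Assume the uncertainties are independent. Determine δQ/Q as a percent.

Let p = z·d = 1970. δp/p = √((1·δz/z)² + (1·δd/d)²) = √(0.000484 + 0.00325) = 0.0611, so δp = 121.
Q = p − s: δQ = √(δp² + δs²) = √(14500 + 565) = 123
Q = 654, so δQ/Q = 123/654 = 0.188.

18.8%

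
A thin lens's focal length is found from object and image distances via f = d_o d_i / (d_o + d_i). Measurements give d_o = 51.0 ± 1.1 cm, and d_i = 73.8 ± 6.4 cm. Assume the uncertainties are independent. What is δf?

∂f/∂d_o = (d_i/(d_o+d_i))² = 0.350;  ∂f/∂d_i = (d_o/(d_o+d_i))² = 0.167
δf = √((∂f/∂d_o · δd_o)² + (∂f/∂d_i · δd_i)²) = √(0.148 + 1.14) = 1.14 cm

1.14 cm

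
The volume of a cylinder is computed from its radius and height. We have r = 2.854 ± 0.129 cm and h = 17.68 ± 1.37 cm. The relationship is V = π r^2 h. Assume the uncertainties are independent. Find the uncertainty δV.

53.9 cm^3

Since V is a product/quotient, work with relative uncertainties:
  (2·δr/r)² = (2×0.0452)² = 0.00817;  (1·δh/h)² = (1×0.0775)² = 0.00600
δV/V = √(0.0142) = 0.119
V = 452.4 cm^3, so δV = 0.119 × 452.4 = 53.9 cm^3.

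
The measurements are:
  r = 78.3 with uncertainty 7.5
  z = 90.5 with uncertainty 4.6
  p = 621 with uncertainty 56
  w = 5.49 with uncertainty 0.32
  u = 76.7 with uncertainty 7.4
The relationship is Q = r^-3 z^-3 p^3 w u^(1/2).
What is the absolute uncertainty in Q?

Q is a product of powers, so relative uncertainties combine in quadrature:
  (-3·δr/r)² = (-3×0.0958)² = 0.0826;  (-3·δz/z)² = (-3×0.0508)² = 0.0233;  (3·δp/p)² = (3×0.0902)² = 0.0732;  (1·δw/w)² = (1×0.0583)² = 0.00340;  (½·δu/u)² = (0.5×0.0965)² = 0.00233
δQ/Q = √(0.185) = 0.430
Q = 0.0324, so δQ = 0.430 × 0.0324 = 0.0139.

0.0139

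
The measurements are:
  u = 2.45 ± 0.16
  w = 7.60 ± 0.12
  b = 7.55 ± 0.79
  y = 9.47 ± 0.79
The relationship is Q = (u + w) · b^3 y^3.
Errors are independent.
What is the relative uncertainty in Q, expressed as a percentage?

40.2%

Let h = u + w = 10.1. δh = √(δu² + δw²) = √(0.0256 + 0.0144) = 0.200, so δh/h = 0.0199.
Q is then a monomial in h, b, y:
δQ/Q = √((δh/h)² + (3·δb/b)² + (3·δy/y)²) = √(0.000396 + 0.0985 + 0.0626) = 0.402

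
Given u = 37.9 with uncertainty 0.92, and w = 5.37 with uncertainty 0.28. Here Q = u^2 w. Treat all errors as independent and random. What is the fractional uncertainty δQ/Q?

Relative error in a monomial: (δQ/Q)² = Σ (nᵢ · δxᵢ/xᵢ)².
  (2·δu/u)² = (2×0.0243)² = 0.00236;  (1·δw/w)² = (1×0.0521)² = 0.00272
δQ/Q = √(0.00508) = 0.0712

0.0712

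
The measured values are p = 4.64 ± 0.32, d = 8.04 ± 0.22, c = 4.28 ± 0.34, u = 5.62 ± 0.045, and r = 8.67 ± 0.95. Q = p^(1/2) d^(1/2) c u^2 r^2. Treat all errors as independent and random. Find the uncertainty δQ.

14700

Relative error in a monomial: (δQ/Q)² = Σ (nᵢ · δxᵢ/xᵢ)².
  (½·δp/p)² = (0.5×0.0690)² = 0.00119;  (½·δd/d)² = (0.5×0.0274)² = 0.000187;  (1·δc/c)² = (1×0.0794)² = 0.00631;  (2·δu/u)² = (2×0.00801)² = 0.000256;  (2·δr/r)² = (2×0.110)² = 0.0480
δQ/Q = √(0.0560) = 0.237
Q = 62100, so δQ = 0.237 × 62100 = 14700.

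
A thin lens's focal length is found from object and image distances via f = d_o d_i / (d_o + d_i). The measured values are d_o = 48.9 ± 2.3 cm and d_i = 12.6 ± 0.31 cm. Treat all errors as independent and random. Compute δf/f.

0.0218

∂f/∂d_o = (d_i/(d_o+d_i))² = 0.0420;  ∂f/∂d_i = (d_o/(d_o+d_i))² = 0.632
δf = √((∂f/∂d_o · δd_o)² + (∂f/∂d_i · δd_i)²) = √(0.00932 + 0.0384) = 0.218 cm
f = 10.0 cm, so δf/f = 0.218/10.0 = 0.0218.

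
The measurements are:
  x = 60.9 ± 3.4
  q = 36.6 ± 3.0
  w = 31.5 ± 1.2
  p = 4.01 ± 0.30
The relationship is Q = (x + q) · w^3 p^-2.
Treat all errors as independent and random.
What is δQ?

Let u = x + q = 97.5. δu = √(δx² + δq²) = √(11.6 + 9.00) = 4.53, so δu/u = 0.0465.
Q is then a monomial in u, w, p:
δQ/Q = √((δu/u)² + (3·δw/w)² + (-2·δp/p)²) = √(0.00216 + 0.0131 + 0.0224) = 0.194
Q = 1.9e+05, so δQ = 0.194 × 1.9e+05 = 36800.

36800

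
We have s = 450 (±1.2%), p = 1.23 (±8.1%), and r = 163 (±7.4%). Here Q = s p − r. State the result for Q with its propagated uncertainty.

Let w = s·p = 554. δw/w = √((1·δs/s)² + (1·δp/p)²) = √(0.000144 + 0.00656) = 0.0819, so δw = 45.3.
Q = w − r: δQ = √(δw² + δr²) = √(2050 + 145) = 46.9
Q = 390.

390 ± 46.9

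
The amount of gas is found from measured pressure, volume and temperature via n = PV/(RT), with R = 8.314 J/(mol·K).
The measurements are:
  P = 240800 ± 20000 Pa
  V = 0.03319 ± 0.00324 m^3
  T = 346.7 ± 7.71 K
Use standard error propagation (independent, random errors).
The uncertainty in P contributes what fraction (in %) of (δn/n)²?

(δn/n)² = (1·δP/P)² + (1·δV/V)² + (-1·δT/T)²
  P term: (1×0.0831)² = 0.00690
  V term: (1×0.0976)² = 0.00953
  T term: (-1×0.0222)² = 0.000495
Total = 0.0169. Share from P = 0.00690/0.0169 = 0.408.

40.8%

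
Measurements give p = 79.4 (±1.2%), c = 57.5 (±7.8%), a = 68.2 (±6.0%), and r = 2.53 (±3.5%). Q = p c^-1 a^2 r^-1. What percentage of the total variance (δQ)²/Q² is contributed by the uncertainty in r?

5.61%

(δQ/Q)² = (1·δp/p)² + (-1·δc/c)² + (2·δa/a)² + (-1·δr/r)²
  p term: (1×0.0120)² = 0.000144
  c term: (-1×0.0780)² = 0.00608
  a term: (2×0.0600)² = 0.0144
  r term: (-1×0.0350)² = 0.00123
Total = 0.0219. Share from r = 0.00123/0.0219 = 0.0561.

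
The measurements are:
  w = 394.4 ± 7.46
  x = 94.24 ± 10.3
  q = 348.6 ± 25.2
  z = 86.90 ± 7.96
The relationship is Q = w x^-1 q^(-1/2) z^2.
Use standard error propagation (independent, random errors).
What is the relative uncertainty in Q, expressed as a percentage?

21.7%

Q is a product of powers, so relative uncertainties combine in quadrature:
  (1·δw/w)² = (1×0.0189)² = 0.000358;  (-1·δx/x)² = (-1×0.109)² = 0.0119;  (−½·δq/q)² = (-0.5×0.0723)² = 0.00131;  (2·δz/z)² = (2×0.0916)² = 0.0336
δQ/Q = √(0.0472) = 0.217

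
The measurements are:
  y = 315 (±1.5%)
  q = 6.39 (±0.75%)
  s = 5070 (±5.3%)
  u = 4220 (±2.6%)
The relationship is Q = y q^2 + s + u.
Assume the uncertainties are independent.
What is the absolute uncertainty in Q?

398

Let p = y·q^2 = 12900. δp/p = √((1·δy/y)² + (2·δq/q)²) = √(0.000225 + 0.000225) = 0.0212, so δp = 273.
Q = p + s + u: δQ = √(δp² + δs² + δu²) = √(74400 + 72200 + 12000) = 398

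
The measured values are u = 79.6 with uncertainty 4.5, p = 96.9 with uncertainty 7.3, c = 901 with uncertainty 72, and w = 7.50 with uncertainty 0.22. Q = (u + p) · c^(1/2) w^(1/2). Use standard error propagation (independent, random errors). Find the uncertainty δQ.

Let h = u + p = 176. δh = √(δu² + δp²) = √(20.2 + 53.3) = 8.58, so δh/h = 0.0486.
Q is then a monomial in h, c, w:
δQ/Q = √((δh/h)² + (½·δc/c)² + (½·δw/w)²) = √(0.00236 + 0.00160 + 0.000215) = 0.0646
Q = 14500, so δQ = 0.0646 × 14500 = 937.

937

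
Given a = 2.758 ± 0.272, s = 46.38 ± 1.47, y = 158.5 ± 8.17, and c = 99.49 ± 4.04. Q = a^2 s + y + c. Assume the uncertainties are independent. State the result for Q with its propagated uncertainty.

610.8 ± 71.1

Let p = a^2·s = 352.8. δp/p = √((2·δa/a)² + (1·δs/s)²) = √(0.0389 + 0.00100) = 0.200, so δp = 70.5.
Q = p + y + c: δQ = √(δp² + δy² + δc²) = √(4970 + 66.7 + 16.3) = 71.1
Q = 610.8.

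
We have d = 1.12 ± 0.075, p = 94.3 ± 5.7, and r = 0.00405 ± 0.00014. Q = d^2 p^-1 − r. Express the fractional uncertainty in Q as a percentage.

Let w = d^2·p^-1 = 0.0133. δw/w = √((2·δd/d)² + (-1·δp/p)²) = √(0.0179 + 0.00365) = 0.147, so δw = 0.00195.
Q = w − r: δQ = √(δw² + δr²) = √(3.82e-06 + 1.96e-08) = 0.00196
Q = 0.00925, so δQ/Q = 0.00196/0.00925 = 0.212.

21.2%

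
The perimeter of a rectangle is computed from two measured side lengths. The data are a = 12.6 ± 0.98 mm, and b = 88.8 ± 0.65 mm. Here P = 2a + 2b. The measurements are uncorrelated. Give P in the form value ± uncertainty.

203 ± 2.35 mm

Sums and differences: (δP)² = Σ (cᵢ δxᵢ)².
  (2·δa)² = 3.84;  (2·δb)² = 1.69
δP = √(5.53) = 2.35 mm
P = 203 mm.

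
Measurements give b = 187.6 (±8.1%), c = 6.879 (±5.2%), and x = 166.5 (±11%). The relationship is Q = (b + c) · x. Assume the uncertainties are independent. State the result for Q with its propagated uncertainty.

Let u = b + c = 194.5. δu = √(δb² + δc²) = √(231 + 0.128) = 15.2, so δu/u = 0.0782.
Q is then a monomial in u, x:
δQ/Q = √((δu/u)² + (1·δx/x)²) = √(0.00611 + 0.0121) = 0.135
Q = 32380, so δQ = 0.135 × 32380 = 4370.

32380 ± 4370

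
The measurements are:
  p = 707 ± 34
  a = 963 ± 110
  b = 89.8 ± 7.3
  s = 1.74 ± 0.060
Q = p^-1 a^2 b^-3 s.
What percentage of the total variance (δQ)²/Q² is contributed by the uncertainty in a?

45.3%

(δQ/Q)² = (-1·δp/p)² + (2·δa/a)² + (-3·δb/b)² + (1·δs/s)²
  p term: (-1×0.0481)² = 0.00231
  a term: (2×0.114)² = 0.0522
  b term: (-3×0.0813)² = 0.0595
  s term: (1×0.0345)² = 0.00119
Total = 0.115. Share from a = 0.0522/0.115 = 0.453.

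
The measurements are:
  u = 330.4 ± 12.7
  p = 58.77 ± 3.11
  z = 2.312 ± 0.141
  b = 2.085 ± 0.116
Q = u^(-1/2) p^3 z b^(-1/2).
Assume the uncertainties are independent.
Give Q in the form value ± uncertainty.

17880 ± 3100

For a monomial Q ∝ u^(-1/2), p^3, z, b^(-1/2), fractional errors add in quadrature:
  (−½·δu/u)² = (-0.5×0.0384)² = 0.000369;  (3·δp/p)² = (3×0.0529)² = 0.0252;  (1·δz/z)² = (1×0.0610)² = 0.00372;  (−½·δb/b)² = (-0.5×0.0556)² = 0.000774
δQ/Q = √(0.0301) = 0.173
Q = 17880, so δQ = 0.173 × 17880 = 3100.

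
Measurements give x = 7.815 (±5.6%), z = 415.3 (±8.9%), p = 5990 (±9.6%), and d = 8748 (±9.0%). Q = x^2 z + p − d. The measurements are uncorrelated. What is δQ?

3760

Let w = x^2·z = 25360. δw/w = √((2·δx/x)² + (1·δz/z)²) = √(0.0125 + 0.00792) = 0.143, so δw = 3630.
Q = w + p − d: δQ = √(δw² + δp² + δd²) = √(1.32e+07 + 3.31e+05 + 6.2e+05) = 3760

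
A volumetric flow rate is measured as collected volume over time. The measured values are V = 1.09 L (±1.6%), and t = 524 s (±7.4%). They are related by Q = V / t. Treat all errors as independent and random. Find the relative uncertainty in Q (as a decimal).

0.0757

For a monomial Q ∝ V, t^-1, fractional errors add in quadrature:
  (1·δV/V)² = (1×0.0160)² = 0.000256;  (-1·δt/t)² = (-1×0.0740)² = 0.00548
δQ/Q = √(0.00573) = 0.0757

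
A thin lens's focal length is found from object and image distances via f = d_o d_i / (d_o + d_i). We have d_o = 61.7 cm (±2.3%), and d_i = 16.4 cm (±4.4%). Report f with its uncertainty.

13.0 ± 0.455 cm

∂f/∂d_o = (d_i/(d_o+d_i))² = 0.0441;  ∂f/∂d_i = (d_o/(d_o+d_i))² = 0.624
δf = √((∂f/∂d_o · δd_o)² + (∂f/∂d_i · δd_i)²) = √(0.00392 + 0.203) = 0.455 cm
f = 13.0 cm.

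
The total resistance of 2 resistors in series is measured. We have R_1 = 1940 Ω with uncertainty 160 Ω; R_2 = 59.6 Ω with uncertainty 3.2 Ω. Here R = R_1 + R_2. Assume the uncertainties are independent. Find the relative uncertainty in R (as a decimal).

Sums and differences: (δR)² = Σ (cᵢ δxᵢ)².
  (δR_1)² = 25600;  (δR_2)² = 10.2
δR = √(25600) = 160 Ω
R = 2000 Ω, so δR/R = 160/2000 = 0.0800.

0.0800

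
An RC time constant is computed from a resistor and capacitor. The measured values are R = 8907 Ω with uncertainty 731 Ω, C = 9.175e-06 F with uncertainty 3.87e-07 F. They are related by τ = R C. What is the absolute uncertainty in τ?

Relative error in a monomial: (δτ/τ)² = Σ (nᵢ · δxᵢ/xᵢ)².
  (1·δR/R)² = (1×0.0821)² = 0.00674;  (1·δC/C)² = (1×0.0422)² = 0.00178
δτ/τ = √(0.00851) = 0.0923
τ = 0.08172 s, so δτ = 0.0923 × 0.08172 = 0.00754 s.

0.00754 s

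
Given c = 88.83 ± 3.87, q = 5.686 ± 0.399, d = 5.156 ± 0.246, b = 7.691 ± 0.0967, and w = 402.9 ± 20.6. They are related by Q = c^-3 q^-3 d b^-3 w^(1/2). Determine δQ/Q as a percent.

Since Q is a product/quotient, work with relative uncertainties:
  (-3·δc/c)² = (-3×0.0436)² = 0.0171;  (-3·δq/q)² = (-3×0.0702)² = 0.0443;  (1·δd/d)² = (1×0.0477)² = 0.00228;  (-3·δb/b)² = (-3×0.0126)² = 0.00142;  (½·δw/w)² = (0.5×0.0511)² = 0.000654
δQ/Q = √(0.0658) = 0.256

25.6%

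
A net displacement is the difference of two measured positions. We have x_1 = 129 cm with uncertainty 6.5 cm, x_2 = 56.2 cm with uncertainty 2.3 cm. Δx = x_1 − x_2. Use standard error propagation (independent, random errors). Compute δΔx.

6.89 cm

Each term contributes (cᵢ δxᵢ)² to (δΔx)²:
  (δx_1)² = 42.2;  (δx_2)² = 5.29
δΔx = √(47.5) = 6.89 cm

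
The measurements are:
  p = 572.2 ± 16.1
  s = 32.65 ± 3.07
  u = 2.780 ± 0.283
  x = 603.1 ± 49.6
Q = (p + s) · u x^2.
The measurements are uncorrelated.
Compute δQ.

1.19e+08

Let w = p + s = 604.9. δw = √(δp² + δs²) = √(259 + 9.42) = 16.4, so δw/w = 0.0271.
Q is then a monomial in w, u, x:
δQ/Q = √((δw/w)² + (1·δu/u)² + (2·δx/x)²) = √(0.000734 + 0.0104 + 0.0271) = 0.195
Q = 6.116e+08, so δQ = 0.195 × 6.116e+08 = 1.19e+08.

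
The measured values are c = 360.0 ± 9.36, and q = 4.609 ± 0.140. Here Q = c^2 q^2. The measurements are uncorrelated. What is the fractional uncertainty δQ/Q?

Q is a product of powers, so relative uncertainties combine in quadrature:
  (2·δc/c)² = (2×0.0260)² = 0.00270;  (2·δq/q)² = (2×0.0304)² = 0.00369
δQ/Q = √(0.00639) = 0.0800

0.0800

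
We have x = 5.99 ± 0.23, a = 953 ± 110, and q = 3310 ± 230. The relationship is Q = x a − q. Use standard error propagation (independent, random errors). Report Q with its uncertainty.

2400 ± 732

Let p = x·a = 5710. δp/p = √((1·δx/x)² + (1·δa/a)²) = √(0.00147 + 0.0133) = 0.122, so δp = 694.
Q = p − q: δQ = √(δp² + δq²) = √(4.82e+05 + 52900) = 732
Q = 2400.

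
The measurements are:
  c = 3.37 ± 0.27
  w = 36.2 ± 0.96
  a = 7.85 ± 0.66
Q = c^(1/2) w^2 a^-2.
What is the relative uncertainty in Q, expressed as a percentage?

18.1%

For a monomial Q ∝ c^(1/2), w^2, a^-2, fractional errors add in quadrature:
  (½·δc/c)² = (0.5×0.0801)² = 0.00160;  (2·δw/w)² = (2×0.0265)² = 0.00281;  (-2·δa/a)² = (-2×0.0841)² = 0.0283
δQ/Q = √(0.0327) = 0.181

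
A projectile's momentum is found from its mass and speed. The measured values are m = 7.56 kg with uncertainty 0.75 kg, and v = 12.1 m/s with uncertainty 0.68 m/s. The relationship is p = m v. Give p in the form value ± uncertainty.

91.5 ± 10.4 kg·m/s

Products/powers → add relative errors in quadrature, weighted by exponent:
  (1·δm/m)² = (1×0.0992)² = 0.00984;  (1·δv/v)² = (1×0.0562)² = 0.00316
δp/p = √(0.0130) = 0.114
p = 91.5 kg·m/s, so δp = 0.114 × 91.5 = 10.4 kg·m/s.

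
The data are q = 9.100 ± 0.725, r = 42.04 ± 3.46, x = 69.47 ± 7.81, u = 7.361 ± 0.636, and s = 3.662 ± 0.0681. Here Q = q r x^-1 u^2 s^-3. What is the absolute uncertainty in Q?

1.47

Products/powers → add relative errors in quadrature, weighted by exponent:
  (1·δq/q)² = (1×0.0797)² = 0.00635;  (1·δr/r)² = (1×0.0823)² = 0.00677;  (-1·δx/x)² = (-1×0.112)² = 0.0126;  (2·δu/u)² = (2×0.0864)² = 0.0299;  (-3·δs/s)² = (-3×0.0186)² = 0.00311
δQ/Q = √(0.0587) = 0.242
Q = 6.076, so δQ = 0.242 × 6.076 = 1.47.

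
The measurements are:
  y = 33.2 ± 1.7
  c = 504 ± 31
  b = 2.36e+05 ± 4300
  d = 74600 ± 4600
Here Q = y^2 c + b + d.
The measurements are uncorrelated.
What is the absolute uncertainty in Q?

66700

Let p = y^2·c = 5.56e+05. δp/p = √((2·δy/y)² + (1·δc/c)²) = √(0.0105 + 0.00378) = 0.119, so δp = 66400.
Q = p + b + d: δQ = √(δp² + δb² + δd²) = √(4.4e+09 + 1.85e+07 + 2.12e+07) = 66700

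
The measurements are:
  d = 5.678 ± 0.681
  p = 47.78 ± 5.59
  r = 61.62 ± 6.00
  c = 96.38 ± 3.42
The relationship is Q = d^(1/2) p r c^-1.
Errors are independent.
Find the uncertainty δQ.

Since Q is a product/quotient, work with relative uncertainties:
  (½·δd/d)² = (0.5×0.120)² = 0.00360;  (1·δp/p)² = (1×0.117)² = 0.0137;  (1·δr/r)² = (1×0.0974)² = 0.00948;  (-1·δc/c)² = (-1×0.0355)² = 0.00126
δQ/Q = √(0.0280) = 0.167
Q = 72.79, so δQ = 0.167 × 72.79 = 12.2.

12.2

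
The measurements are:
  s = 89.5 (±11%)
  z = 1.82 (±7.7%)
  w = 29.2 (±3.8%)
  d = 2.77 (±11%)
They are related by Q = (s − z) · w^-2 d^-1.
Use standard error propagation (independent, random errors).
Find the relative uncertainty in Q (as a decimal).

Let u = s − z = 87.7. δu = √(δs² + δz²) = √(96.9 + 0.0196) = 9.85, so δu/u = 0.112.
Q is then a monomial in u, w, d:
δQ/Q = √((δu/u)² + (-2·δw/w)² + (-1·δd/d)²) = √(0.0126 + 0.00578 + 0.0121) = 0.175

0.175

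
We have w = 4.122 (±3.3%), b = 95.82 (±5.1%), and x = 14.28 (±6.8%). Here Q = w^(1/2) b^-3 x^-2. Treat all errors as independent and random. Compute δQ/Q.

Since Q is a product/quotient, work with relative uncertainties:
  (½·δw/w)² = (0.5×0.0330)² = 0.000272;  (-3·δb/b)² = (-3×0.0510)² = 0.0234;  (-2·δx/x)² = (-2×0.0680)² = 0.0185
δQ/Q = √(0.0422) = 0.205

0.205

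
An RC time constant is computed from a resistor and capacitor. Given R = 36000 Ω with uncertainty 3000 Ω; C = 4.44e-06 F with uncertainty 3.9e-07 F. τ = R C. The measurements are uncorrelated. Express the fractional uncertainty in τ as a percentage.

For a monomial τ ∝ R, C, fractional errors add in quadrature:
  (1·δR/R)² = (1×0.0833)² = 0.00694;  (1·δC/C)² = (1×0.0878)² = 0.00772
δτ/τ = √(0.0147) = 0.121

12.1%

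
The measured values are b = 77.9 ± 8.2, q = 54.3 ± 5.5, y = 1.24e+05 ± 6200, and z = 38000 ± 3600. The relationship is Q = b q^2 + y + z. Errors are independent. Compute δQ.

52900

Let p = b·q^2 = 2.3e+05. δp/p = √((1·δb/b)² + (2·δq/q)²) = √(0.0111 + 0.0410) = 0.228, so δp = 52400.
Q = p + y + z: δQ = √(δp² + δy² + δz²) = √(2.75e+09 + 3.84e+07 + 1.3e+07) = 52900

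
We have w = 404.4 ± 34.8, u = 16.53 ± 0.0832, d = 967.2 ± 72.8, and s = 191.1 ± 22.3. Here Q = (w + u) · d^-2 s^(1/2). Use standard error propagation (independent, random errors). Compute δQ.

0.00113

Let h = w + u = 420.9. δh = √(δw² + δu²) = √(1210 + 0.00692) = 34.8, so δh/h = 0.0827.
Q is then a monomial in h, d, s:
δQ/Q = √((δh/h)² + (-2·δd/d)² + (½·δs/s)²) = √(0.00684 + 0.0227 + 0.00340) = 0.181
Q = 0.006220, so δQ = 0.181 × 0.006220 = 0.00113.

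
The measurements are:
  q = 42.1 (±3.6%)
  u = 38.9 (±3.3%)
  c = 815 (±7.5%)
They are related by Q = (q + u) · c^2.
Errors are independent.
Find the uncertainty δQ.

8.18e+06

Let w = q + u = 81.0. δw = √(δq² + δu²) = √(2.30 + 1.65) = 1.99, so δw/w = 0.0245.
Q is then a monomial in w, c:
δQ/Q = √((δw/w)² + (2·δc/c)²) = √(0.000601 + 0.0225) = 0.152
Q = 5.38e+07, so δQ = 0.152 × 5.38e+07 = 8.18e+06.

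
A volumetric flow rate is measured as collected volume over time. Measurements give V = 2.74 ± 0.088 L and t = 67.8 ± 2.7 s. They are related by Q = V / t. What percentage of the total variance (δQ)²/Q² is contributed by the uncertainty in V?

(δQ/Q)² = (1·δV/V)² + (-1·δt/t)²
  V term: (1×0.0321)² = 0.00103
  t term: (-1×0.0398)² = 0.00159
Total = 0.00262. Share from V = 0.00103/0.00262 = 0.394.

39.4%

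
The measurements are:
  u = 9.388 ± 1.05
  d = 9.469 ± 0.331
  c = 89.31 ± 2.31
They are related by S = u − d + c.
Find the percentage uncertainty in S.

2.87%

For a sum/difference, combine absolute errors in quadrature:
  (δu)² = 1.10;  (δd)² = 0.110;  (δc)² = 5.34
δS = √(6.55) = 2.56
S = 89.23, so δS/S = 2.56/89.23 = 0.0287.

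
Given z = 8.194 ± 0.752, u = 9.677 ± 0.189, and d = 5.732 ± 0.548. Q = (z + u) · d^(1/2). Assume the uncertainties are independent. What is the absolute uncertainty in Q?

Let w = z + u = 17.87. δw = √(δz² + δu²) = √(0.566 + 0.0357) = 0.775, so δw/w = 0.0434.
Q is then a monomial in w, d:
δQ/Q = √((δw/w)² + (½·δd/d)²) = √(0.00188 + 0.00229) = 0.0646
Q = 42.79, so δQ = 0.0646 × 42.79 = 2.76.

2.76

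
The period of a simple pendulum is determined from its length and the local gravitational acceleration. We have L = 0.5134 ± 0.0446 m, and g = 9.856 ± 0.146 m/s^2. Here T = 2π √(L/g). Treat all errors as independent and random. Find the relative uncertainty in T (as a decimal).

Relative error in a monomial: (δT/T)² = Σ (nᵢ · δxᵢ/xᵢ)².
  (½·δL/L)² = (0.5×0.0869)² = 0.00189;  (−½·δg/g)² = (-0.5×0.0148)² = 5.49e-05
δT/T = √(0.00194) = 0.0441

0.0441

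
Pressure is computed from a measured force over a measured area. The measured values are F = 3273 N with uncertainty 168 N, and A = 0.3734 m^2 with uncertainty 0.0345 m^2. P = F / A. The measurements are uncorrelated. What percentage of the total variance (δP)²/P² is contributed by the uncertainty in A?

76.4%

(δP/P)² = (1·δF/F)² + (-1·δA/A)²
  F term: (1×0.0513)² = 0.00263
  A term: (-1×0.0924)² = 0.00854
Total = 0.0112. Share from A = 0.00854/0.0112 = 0.764.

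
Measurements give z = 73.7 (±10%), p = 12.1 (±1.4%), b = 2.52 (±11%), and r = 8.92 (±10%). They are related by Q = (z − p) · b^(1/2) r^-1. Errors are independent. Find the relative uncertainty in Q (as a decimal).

Let u = z − p = 61.6. δu = √(δz² + δp²) = √(54.3 + 0.0287) = 7.37, so δu/u = 0.120.
Q is then a monomial in u, b, r:
δQ/Q = √((δu/u)² + (½·δb/b)² + (-1·δr/r)²) = √(0.0143 + 0.00302 + 0.0100) = 0.165

0.165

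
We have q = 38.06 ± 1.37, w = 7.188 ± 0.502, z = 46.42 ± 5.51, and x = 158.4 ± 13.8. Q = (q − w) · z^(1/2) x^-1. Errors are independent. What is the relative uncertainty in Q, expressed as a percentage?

Let u = q − w = 30.87. δu = √(δq² + δw²) = √(1.88 + 0.252) = 1.46, so δu/u = 0.0473.
Q is then a monomial in u, z, x:
δQ/Q = √((δu/u)² + (½·δz/z)² + (-1·δx/x)²) = √(0.00223 + 0.00352 + 0.00759) = 0.116

11.6%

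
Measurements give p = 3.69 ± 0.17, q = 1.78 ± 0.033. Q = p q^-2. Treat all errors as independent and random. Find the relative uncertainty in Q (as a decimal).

Products/powers → add relative errors in quadrature, weighted by exponent:
  (1·δp/p)² = (1×0.0461)² = 0.00212;  (-2·δq/q)² = (-2×0.0185)² = 0.00137
δQ/Q = √(0.00350) = 0.0591

0.0591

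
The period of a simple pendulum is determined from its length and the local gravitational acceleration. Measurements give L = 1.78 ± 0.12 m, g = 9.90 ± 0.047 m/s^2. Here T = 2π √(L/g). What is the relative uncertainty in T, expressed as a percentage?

For a monomial T ∝ L^(1/2), g^(-1/2), fractional errors add in quadrature:
  (½·δL/L)² = (0.5×0.0674)² = 0.00114;  (−½·δg/g)² = (-0.5×0.00475)² = 5.63e-06
δT/T = √(0.00114) = 0.0338

3.38%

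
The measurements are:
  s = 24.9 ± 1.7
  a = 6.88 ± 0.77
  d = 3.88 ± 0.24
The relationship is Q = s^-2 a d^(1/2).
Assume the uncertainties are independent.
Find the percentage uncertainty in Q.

Relative error in a monomial: (δQ/Q)² = Σ (nᵢ · δxᵢ/xᵢ)².
  (-2·δs/s)² = (-2×0.0683)² = 0.0186;  (1·δa/a)² = (1×0.112)² = 0.0125;  (½·δd/d)² = (0.5×0.0619)² = 0.000957
δQ/Q = √(0.0321) = 0.179

17.9%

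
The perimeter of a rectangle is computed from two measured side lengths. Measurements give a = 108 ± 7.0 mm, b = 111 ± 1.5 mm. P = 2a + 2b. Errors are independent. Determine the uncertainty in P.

14.3 mm

Absolute uncertainties add in quadrature for a linear combination:
  (2·δa)² = 196;  (2·δb)² = 9.00
δP = √(205) = 14.3 mm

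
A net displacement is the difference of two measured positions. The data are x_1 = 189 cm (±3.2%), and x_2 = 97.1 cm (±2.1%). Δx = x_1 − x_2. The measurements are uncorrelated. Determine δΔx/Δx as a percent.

For a sum/difference, combine absolute errors in quadrature:
  (δx_1)² = 36.6;  (δx_2)² = 4.16
δΔx = √(40.7) = 6.38 cm
Δx = 91.9 cm, so δΔx/Δx = 6.38/91.9 = 0.0695.

6.95%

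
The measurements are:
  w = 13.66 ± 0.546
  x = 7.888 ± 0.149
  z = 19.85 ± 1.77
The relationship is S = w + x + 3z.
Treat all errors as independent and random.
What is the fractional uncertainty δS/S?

For a sum/difference, combine absolute errors in quadrature:
  (δw)² = 0.298;  (δx)² = 0.0222;  (3·δz)² = 28.2
δS = √(28.5) = 5.34
S = 81.10, so δS/S = 5.34/81.10 = 0.0658.

0.0658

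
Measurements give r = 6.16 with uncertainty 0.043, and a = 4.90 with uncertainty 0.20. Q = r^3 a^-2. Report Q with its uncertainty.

9.74 ± 0.820

Relative error in a monomial: (δQ/Q)² = Σ (nᵢ · δxᵢ/xᵢ)².
  (3·δr/r)² = (3×0.00698)² = 0.000439;  (-2·δa/a)² = (-2×0.0408)² = 0.00666
δQ/Q = √(0.00710) = 0.0843
Q = 9.74, so δQ = 0.0843 × 9.74 = 0.820.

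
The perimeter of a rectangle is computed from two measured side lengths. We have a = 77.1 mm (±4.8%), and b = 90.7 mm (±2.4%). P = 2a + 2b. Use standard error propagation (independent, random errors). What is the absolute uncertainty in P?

Absolute uncertainties add in quadrature for a linear combination:
  (2·δa)² = 54.8;  (2·δb)² = 19.0
δP = √(73.7) = 8.59 mm

8.59 mm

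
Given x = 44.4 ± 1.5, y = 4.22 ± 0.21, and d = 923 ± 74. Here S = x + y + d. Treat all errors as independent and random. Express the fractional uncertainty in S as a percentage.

For a sum/difference, combine absolute errors in quadrature:
  (δx)² = 2.25;  (δy)² = 0.0441;  (δd)² = 5480
δS = √(5480) = 74.0
S = 972, so δS/S = 74.0/972 = 0.0762.

7.62%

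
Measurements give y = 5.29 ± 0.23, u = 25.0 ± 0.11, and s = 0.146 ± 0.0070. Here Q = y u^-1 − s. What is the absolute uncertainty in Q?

Let p = y·u^-1 = 0.212. δp/p = √((1·δy/y)² + (-1·δu/u)²) = √(0.00189 + 1.94e-05) = 0.0437, so δp = 0.00925.
Q = p − s: δQ = √(δp² + δs²) = √(8.55e-05 + 4.9e-05) = 0.0116

0.0116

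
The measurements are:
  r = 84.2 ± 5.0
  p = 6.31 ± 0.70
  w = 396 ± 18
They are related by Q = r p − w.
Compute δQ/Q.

0.512

Let h = r·p = 531. δh/h = √((1·δr/r)² + (1·δp/p)²) = √(0.00353 + 0.0123) = 0.126, so δh = 66.9.
Q = h − w: δQ = √(δh² + δw²) = √(4470 + 324) = 69.2
Q = 135, so δQ/Q = 69.2/135 = 0.512.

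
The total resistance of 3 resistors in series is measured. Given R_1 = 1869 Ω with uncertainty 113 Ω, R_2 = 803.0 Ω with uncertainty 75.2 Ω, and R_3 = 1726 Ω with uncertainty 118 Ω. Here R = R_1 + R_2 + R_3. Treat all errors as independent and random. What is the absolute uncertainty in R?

Absolute uncertainties add in quadrature for a linear combination:
  (δR_1)² = 12800;  (δR_2)² = 5660;  (δR_3)² = 13900
δR = √(32300) = 180 Ω

180 Ω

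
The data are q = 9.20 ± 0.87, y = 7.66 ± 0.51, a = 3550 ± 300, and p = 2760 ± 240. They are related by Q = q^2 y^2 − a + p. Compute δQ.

1210

Let w = q^2·y^2 = 4970. δw/w = √((2·δq/q)² + (2·δy/y)²) = √(0.0358 + 0.0177) = 0.231, so δw = 1150.
Q = w − a + p: δQ = √(δw² + δa² + δp²) = √(1.32e+06 + 90000 + 57600) = 1210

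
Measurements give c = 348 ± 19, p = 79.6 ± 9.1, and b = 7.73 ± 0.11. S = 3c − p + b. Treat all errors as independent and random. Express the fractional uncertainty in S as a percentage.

Absolute uncertainties add in quadrature for a linear combination:
  (3·δc)² = 3250;  (δp)² = 82.8;  (δb)² = 0.0121
δS = √(3330) = 57.7
S = 972, so δS/S = 57.7/972 = 0.0594.

5.94%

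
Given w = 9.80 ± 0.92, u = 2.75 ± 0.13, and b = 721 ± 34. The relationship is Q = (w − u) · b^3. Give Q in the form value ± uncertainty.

(2.64 ± 0.511) × 10^9

Let h = w − u = 7.05. δh = √(δw² + δu²) = √(0.846 + 0.0169) = 0.929, so δh/h = 0.132.
Q is then a monomial in h, b:
δQ/Q = √((δh/h)² + (3·δb/b)²) = √(0.0174 + 0.0200) = 0.193
Q = 2.64e+09, so δQ = 0.193 × 2.64e+09 = 5.11e+08.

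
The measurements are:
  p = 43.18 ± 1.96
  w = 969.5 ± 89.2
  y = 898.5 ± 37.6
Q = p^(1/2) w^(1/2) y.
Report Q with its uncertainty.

183800 ± 12200

For a monomial Q ∝ p^(1/2), w^(1/2), y, fractional errors add in quadrature:
  (½·δp/p)² = (0.5×0.0454)² = 0.000515;  (½·δw/w)² = (0.5×0.0920)² = 0.00212;  (1·δy/y)² = (1×0.0418)² = 0.00175
δQ/Q = √(0.00438) = 0.0662
Q = 183800, so δQ = 0.0662 × 183800 = 12200.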